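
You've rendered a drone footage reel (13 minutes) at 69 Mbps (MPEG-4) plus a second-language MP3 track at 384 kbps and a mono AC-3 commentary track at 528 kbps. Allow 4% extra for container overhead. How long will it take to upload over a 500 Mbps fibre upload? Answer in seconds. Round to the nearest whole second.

113 seconds

13 min = 780 s
Audio total: 384 + 528 = 912 kbps = 0.912 Mbps.
Total bitrate: 69.912 Mbps.
File: 69.912 Mbps × 780 s = 54531.4 Mb.
With 4% container overhead: ×1.04. → 56712.6 Mb.
At 500 Mbps: 56712.6 / 500 = 113.4 s ≈ 113 seconds.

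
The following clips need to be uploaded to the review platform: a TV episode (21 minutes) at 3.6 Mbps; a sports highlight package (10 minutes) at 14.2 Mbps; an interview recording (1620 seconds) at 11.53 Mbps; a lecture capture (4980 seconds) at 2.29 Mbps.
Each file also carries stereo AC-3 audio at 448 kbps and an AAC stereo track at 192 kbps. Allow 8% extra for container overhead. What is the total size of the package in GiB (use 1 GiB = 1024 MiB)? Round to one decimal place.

Audio total: 448 + 192 = 640 kbps = 0.640 Mbps.
TV episode: 4.240 Mbps × 1260 s × 1.08 = 5769.8 Mb
sports highlight package: 14.840 Mbps × 600 s × 1.08 = 9616.3 Mb
interview recording: 12.170 Mbps × 1620 s × 1.08 = 21292.6 Mb
lecture capture: 2.930 Mbps × 4980 s × 1.08 = 15758.7 Mb
Total: 52437.5 Mb = 6554.7 MB.
= 6.105 GiB.

6.1 GiB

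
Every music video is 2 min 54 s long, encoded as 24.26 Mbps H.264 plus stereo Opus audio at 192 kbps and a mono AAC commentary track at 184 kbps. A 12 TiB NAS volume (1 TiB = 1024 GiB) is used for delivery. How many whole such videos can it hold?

24623

2 min 54 s = 174 s
Audio total: 192 + 184 = 376 kbps = 0.376 Mbps.
Total bitrate: 24.636 Mbps.
Per item: 24.636 Mbps × 174 s = 4,287 Mb = 535.8 MB.
Capacity: 12 TiB = 105,553,116 Mb; 24623.60 items → 24623 complete.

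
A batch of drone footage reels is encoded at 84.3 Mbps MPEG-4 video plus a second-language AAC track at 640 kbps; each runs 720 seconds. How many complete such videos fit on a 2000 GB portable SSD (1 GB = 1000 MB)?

Audio: 640 kbps = 0.640 Mbps.
Total bitrate: 84.940 Mbps.
Per item: 84.940 Mbps × 720 s = 61,157 Mb = 7,645 MB.
Capacity: 2000 GB = 16,000,000 Mb; 261.62 items → 261 complete.

261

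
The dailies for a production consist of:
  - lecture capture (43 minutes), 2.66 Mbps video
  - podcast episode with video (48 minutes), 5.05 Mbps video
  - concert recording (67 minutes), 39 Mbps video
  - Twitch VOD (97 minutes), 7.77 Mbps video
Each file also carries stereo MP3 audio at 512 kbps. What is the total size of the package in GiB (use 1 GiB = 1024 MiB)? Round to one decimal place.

26.9 GiB

Audio: 512 kbps = 0.512 Mbps.
lecture capture: 3.172 Mbps × 2580 s = 8183.8 Mb
podcast episode with video: 5.562 Mbps × 2880 s = 16018.6 Mb
concert recording: 39.512 Mbps × 4020 s = 158838.2 Mb
Twitch VOD: 8.282 Mbps × 5820 s = 48201.2 Mb
Total: 231241.8 Mb = 28905.2 MB.
= 26.92 GiB.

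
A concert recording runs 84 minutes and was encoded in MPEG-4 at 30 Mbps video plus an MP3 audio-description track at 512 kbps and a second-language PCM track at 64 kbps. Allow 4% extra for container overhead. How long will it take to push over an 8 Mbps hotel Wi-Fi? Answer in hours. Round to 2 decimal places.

5.56 hours

84 min = 5040 s
Audio total: 512 + 64 = 576 kbps = 0.576 Mbps.
Total bitrate: 30.576 Mbps.
File: 30.576 Mbps × 5040 s = 154103.0 Mb.
With 4% container overhead: ×1.04. → 160267.2 Mb.
At 8 Mbps: 160267.2 / 8 = 20033.4 s ≈ 5.56 hours.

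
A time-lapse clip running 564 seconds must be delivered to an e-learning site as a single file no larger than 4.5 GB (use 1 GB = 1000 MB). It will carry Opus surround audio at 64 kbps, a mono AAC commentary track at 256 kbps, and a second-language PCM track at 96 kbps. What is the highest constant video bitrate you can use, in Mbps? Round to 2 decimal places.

63.41 Mbps

Budget: 4.5 GB = 36000.0 Mb.
Total bitrate budget: 36000.0 Mb / 564 s = 63.830 Mbps.
Audio total: 64 + 256 + 96 = 416 kbps = 0.416 Mbps.
Video: 63.830 − 0.416 = 63.414 Mbps.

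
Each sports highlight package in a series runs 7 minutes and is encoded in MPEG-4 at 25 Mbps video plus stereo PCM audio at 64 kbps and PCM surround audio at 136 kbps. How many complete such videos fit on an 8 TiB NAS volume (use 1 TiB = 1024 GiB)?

6648

7 min = 420 s
Audio total: 64 + 136 = 200 kbps = 0.200 Mbps.
Total bitrate: 25.200 Mbps.
Per item: 25.200 Mbps × 420 s = 10,584 Mb = 1,323 MB.
Capacity: 8 TiB = 70,368,744 Mb; 6648.60 items → 6648 complete.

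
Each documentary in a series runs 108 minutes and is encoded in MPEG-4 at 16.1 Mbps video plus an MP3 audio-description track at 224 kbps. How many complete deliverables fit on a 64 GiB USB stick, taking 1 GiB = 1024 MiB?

108 min = 6480 s
Audio: 224 kbps = 0.224 Mbps.
Total bitrate: 16.324 Mbps.
Per item: 16.324 Mbps × 6480 s = 105,780 Mb = 13,222 MB.
Capacity: 64 GiB = 549,756 Mb; 5.20 items → 5 complete.

5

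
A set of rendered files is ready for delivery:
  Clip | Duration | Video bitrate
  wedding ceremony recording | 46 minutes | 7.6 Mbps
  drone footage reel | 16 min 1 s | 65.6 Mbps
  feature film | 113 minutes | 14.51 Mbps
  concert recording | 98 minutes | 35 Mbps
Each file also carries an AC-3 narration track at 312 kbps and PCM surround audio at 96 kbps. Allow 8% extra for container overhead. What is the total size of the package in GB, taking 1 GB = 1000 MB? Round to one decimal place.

53.3 GB

Audio total: 312 + 96 = 408 kbps = 0.408 Mbps.
wedding ceremony recording: 8.008 Mbps × 2760 s × 1.08 = 23870.2 Mb
drone footage reel: 66.008 Mbps × 961 s × 1.08 = 68508.4 Mb
feature film: 14.918 Mbps × 6780 s × 1.08 = 109235.6 Mb
concert recording: 35.408 Mbps × 5880 s × 1.08 = 224855.0 Mb
Total: 426469.2 Mb = 53308.6 MB.
= 53.31 GB.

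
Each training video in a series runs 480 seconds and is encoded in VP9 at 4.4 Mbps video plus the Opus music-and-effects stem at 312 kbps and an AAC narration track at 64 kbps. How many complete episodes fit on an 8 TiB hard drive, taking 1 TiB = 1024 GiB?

Audio total: 312 + 64 = 376 kbps = 0.376 Mbps.
Total bitrate: 4.776 Mbps.
Per item: 4.776 Mbps × 480 s = 2,292 Mb = 286.6 MB.
Capacity: 8 TiB = 70,368,744 Mb; 30695.47 items → 30695 complete.

30695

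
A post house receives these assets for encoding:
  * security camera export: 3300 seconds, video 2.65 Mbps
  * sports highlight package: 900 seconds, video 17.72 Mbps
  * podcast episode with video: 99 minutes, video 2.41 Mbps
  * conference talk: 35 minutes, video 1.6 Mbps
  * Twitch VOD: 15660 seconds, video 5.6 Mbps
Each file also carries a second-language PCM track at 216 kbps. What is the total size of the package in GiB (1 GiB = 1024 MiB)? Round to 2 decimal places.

Audio: 216 kbps = 0.216 Mbps.
security camera export: 2.866 Mbps × 3300 s = 9457.8 Mb
sports highlight package: 17.936 Mbps × 900 s = 16142.4 Mb
podcast episode with video: 2.626 Mbps × 5940 s = 15598.4 Mb
conference talk: 1.816 Mbps × 2100 s = 3813.6 Mb
Twitch VOD: 5.816 Mbps × 15660 s = 91078.6 Mb
Total: 136090.8 Mb = 17011.3 MB.
= 15.84 GiB.

15.84 GiB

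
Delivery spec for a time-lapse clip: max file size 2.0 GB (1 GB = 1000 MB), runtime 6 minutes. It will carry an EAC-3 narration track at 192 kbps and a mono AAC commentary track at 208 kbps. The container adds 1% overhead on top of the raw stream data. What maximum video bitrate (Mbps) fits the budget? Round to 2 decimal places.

43.60 Mbps

Budget: 2.0 GB = 16000.0 Mb.
Stream payload after overhead: 16000.0 / 1.01 = 15841.6 Mb.
6 min = 360 s
Total bitrate budget: 15841.6 Mb / 360 s = 44.004 Mbps.
Audio total: 192 + 208 = 400 kbps = 0.400 Mbps.
Video: 44.004 − 0.400 = 43.604 Mbps.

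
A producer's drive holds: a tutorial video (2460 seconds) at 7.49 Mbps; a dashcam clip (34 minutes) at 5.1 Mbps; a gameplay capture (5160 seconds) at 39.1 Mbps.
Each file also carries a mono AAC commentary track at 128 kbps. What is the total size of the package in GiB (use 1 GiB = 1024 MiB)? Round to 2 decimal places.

Audio: 128 kbps = 0.128 Mbps.
tutorial video: 7.618 Mbps × 2460 s = 18740.3 Mb
dashcam clip: 5.228 Mbps × 2040 s = 10665.1 Mb
gameplay capture: 39.228 Mbps × 5160 s = 202416.5 Mb
Total: 231821.9 Mb = 28977.7 MB.
= 26.99 GiB.

26.99 GiB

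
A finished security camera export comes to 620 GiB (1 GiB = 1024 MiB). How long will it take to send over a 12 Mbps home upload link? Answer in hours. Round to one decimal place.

File: 620 GiB = 5325759.4 Mb.
At 12 Mbps: 5325759.4 / 12 = 443813.3 s ≈ 123 hours.

123.3 hours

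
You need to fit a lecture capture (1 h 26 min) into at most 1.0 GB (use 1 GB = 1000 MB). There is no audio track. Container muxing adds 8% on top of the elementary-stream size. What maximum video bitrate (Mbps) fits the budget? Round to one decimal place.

1.4 Mbps

Budget: 1.0 GB = 8000.0 Mb.
Stream payload after overhead: 8000.0 / 1.08 = 7407.4 Mb.
1 h 26 min = 86 min = 5160 s
Total bitrate budget: 7407.4 Mb / 5160 s = 1.436 Mbps.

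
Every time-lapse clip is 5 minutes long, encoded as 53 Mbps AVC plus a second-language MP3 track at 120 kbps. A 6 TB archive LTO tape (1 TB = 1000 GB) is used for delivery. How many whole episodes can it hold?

5 min = 300 s
Audio: 120 kbps = 0.120 Mbps.
Total bitrate: 53.120 Mbps.
Per item: 53.120 Mbps × 300 s = 15,936 Mb = 1,992 MB.
Capacity: 6 TB = 48,000,000 Mb; 3012.05 items → 3012 complete.

3012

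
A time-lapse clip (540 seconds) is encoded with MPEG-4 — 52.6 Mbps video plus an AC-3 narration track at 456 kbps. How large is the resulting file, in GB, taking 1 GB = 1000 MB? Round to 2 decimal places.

Audio: 456 kbps = 0.456 Mbps.
Total bitrate: 52.6 + 0.456 = 53.056 Mbps.
Stream data: 53.056 Mbps × 540 s = 28650.2 Mb.
28,650 Mb ÷ 8 = 3,581 MB → 3.581 GB.

3.58 GB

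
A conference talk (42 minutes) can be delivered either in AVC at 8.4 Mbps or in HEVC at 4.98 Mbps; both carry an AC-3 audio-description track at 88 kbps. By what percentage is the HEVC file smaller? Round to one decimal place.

40.3%

42 min = 2520 s
Audio: 88 kbps = 0.088 Mbps.
AVC: 8.488 Mbps × 2520 s = 21389.8 Mb = 2.674 GB.
HEVC: 5.068 Mbps × 2520 s = 12771.4 Mb = 1.596 GB.
Reduction: (1 − 1.596/2.674) × 100 = 40.29%.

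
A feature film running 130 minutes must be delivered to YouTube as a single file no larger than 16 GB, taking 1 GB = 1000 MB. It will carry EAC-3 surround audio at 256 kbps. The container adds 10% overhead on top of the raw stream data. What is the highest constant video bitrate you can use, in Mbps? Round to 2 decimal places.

14.66 Mbps

Budget: 16 GB = 128000.0 Mb.
Stream payload after overhead: 128000.0 / 1.10 = 116363.6 Mb.
130 min = 7800 s
Total bitrate budget: 116363.6 Mb / 7800 s = 14.918 Mbps.
Audio: 256 kbps = 0.256 Mbps.
Video: 14.918 − 0.256 = 14.662 Mbps.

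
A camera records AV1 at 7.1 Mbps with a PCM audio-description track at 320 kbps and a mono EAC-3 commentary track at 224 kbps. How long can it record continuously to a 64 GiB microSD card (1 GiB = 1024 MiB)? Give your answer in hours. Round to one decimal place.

20.0 hours

Audio total: 320 + 224 = 544 kbps = 0.544 Mbps.
Total bitrate: 7.1 + 0.544 = 7.644 Mbps.
Capacity: 64 GiB = 549,756 Mb.
Recording time: 549,756 / 7.644 = 71,920 s ≈ 20.0 hours.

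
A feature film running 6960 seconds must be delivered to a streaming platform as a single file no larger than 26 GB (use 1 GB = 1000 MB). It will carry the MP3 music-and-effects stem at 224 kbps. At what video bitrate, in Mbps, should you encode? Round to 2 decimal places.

29.66 Mbps

Budget: 26 GB = 208000.0 Mb.
Total bitrate budget: 208000.0 Mb / 6960 s = 29.885 Mbps.
Audio: 224 kbps = 0.224 Mbps.
Video: 29.885 − 0.224 = 29.661 Mbps.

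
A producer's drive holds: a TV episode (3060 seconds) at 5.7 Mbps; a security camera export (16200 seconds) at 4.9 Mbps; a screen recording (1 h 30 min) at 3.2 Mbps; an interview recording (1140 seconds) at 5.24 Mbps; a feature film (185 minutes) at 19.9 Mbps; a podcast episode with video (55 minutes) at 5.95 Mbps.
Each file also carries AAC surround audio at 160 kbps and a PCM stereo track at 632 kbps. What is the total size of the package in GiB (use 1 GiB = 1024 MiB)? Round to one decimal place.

45.7 GiB

Audio total: 160 + 632 = 792 kbps = 0.792 Mbps.
TV episode: 6.492 Mbps × 3060 s = 19865.5 Mb
security camera export: 5.692 Mbps × 16200 s = 92210.4 Mb
screen recording: 3.992 Mbps × 5400 s = 21556.8 Mb
interview recording: 6.032 Mbps × 1140 s = 6876.5 Mb
feature film: 20.692 Mbps × 11100 s = 229681.2 Mb
podcast episode with video: 6.742 Mbps × 3300 s = 22248.6 Mb
Total: 392439.0 Mb = 49054.9 MB.
= 45.69 GiB.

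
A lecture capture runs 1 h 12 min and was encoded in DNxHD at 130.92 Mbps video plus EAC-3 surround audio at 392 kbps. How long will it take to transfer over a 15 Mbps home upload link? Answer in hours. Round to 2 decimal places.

1 h 12 min = 72 min = 4320 s
Audio: 392 kbps = 0.392 Mbps.
Total bitrate: 131.312 Mbps.
File: 131.312 Mbps × 4320 s = 567267.8 Mb.
At 15 Mbps: 567267.8 / 15 = 37817.9 s ≈ 10.5 hours.

10.50 hours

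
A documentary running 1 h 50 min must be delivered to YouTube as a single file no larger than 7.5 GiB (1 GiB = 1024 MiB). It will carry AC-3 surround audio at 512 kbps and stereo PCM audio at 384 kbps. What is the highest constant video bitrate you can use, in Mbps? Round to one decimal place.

8.9 Mbps

Budget: 7.5 GiB = 64424.5 Mb.
1 h 50 min = 110 min = 6600 s
Total bitrate budget: 64424.5 Mb / 6600 s = 9.761 Mbps.
Audio total: 512 + 384 = 896 kbps = 0.896 Mbps.
Video: 9.761 − 0.896 = 8.865 Mbps.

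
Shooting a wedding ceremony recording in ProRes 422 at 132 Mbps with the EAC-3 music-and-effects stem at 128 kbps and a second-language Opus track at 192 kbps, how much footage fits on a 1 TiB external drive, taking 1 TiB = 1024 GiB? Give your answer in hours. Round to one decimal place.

Audio total: 128 + 192 = 320 kbps = 0.320 Mbps.
Total bitrate: 132 + 0.320 = 132.320 Mbps.
Capacity: 1 TiB = 8,796,093 Mb.
Recording time: 8,796,093 / 132.320 = 66,476 s ≈ 18.5 hours.

18.5 hours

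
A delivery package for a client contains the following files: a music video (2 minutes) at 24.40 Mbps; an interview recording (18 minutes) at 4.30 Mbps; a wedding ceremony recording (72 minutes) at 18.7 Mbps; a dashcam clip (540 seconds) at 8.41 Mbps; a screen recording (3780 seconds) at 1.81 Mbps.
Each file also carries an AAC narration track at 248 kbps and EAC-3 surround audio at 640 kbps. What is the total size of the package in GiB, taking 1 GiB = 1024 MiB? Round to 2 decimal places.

Audio total: 248 + 640 = 888 kbps = 0.888 Mbps.
music video: 25.288 Mbps × 120 s = 3034.6 Mb
interview recording: 5.188 Mbps × 1080 s = 5603.0 Mb
wedding ceremony recording: 19.588 Mbps × 4320 s = 84620.2 Mb
dashcam clip: 9.298 Mbps × 540 s = 5020.9 Mb
screen recording: 2.698 Mbps × 3780 s = 10198.4 Mb
Total: 108477.1 Mb = 13559.6 MB.
= 12.63 GiB.

12.63 GiB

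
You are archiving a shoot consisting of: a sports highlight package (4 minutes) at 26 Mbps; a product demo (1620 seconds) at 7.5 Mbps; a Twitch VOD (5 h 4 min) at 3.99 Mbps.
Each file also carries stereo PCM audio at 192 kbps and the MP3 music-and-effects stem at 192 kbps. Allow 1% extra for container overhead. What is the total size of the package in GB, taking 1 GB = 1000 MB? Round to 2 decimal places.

12.48 GB

Audio total: 192 + 192 = 384 kbps = 0.384 Mbps.
sports highlight package: 26.384 Mbps × 240 s × 1.01 = 6395.5 Mb
product demo: 7.884 Mbps × 1620 s × 1.01 = 12899.8 Mb
Twitch VOD: 4.374 Mbps × 18240 s × 1.01 = 80579.6 Mb
Total: 99874.9 Mb = 12484.4 MB.
= 12.48 GB.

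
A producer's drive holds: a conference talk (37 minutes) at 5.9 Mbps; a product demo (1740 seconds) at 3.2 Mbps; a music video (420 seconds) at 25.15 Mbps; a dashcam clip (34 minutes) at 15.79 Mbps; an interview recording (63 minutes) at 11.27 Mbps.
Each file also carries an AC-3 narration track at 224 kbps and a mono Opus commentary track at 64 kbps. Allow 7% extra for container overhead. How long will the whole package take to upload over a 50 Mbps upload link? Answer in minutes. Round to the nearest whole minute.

38 minutes

Audio total: 224 + 64 = 288 kbps = 0.288 Mbps.
conference talk: 6.188 Mbps × 2220 s × 1.07 = 14699.0 Mb
product demo: 3.488 Mbps × 1740 s × 1.07 = 6494.0 Mb
music video: 25.438 Mbps × 420 s × 1.07 = 11431.8 Mb
dashcam clip: 16.078 Mbps × 2040 s × 1.07 = 35095.1 Mb
interview recording: 11.558 Mbps × 3780 s × 1.07 = 46747.5 Mb
Total: 114467.3 Mb = 14308.4 MB.
At 50 Mbps: 114467.3 / 50 = 2289 s ≈ 38.2 minutes.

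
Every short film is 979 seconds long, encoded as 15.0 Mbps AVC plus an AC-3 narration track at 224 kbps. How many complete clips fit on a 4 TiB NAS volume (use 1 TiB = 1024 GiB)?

Audio: 224 kbps = 0.224 Mbps.
Total bitrate: 15.224 Mbps.
Per item: 15.224 Mbps × 979 s = 14,904 Mb = 1,863 MB.
Capacity: 4 TiB = 35,184,372 Mb; 2360.69 items → 2360 complete.

2360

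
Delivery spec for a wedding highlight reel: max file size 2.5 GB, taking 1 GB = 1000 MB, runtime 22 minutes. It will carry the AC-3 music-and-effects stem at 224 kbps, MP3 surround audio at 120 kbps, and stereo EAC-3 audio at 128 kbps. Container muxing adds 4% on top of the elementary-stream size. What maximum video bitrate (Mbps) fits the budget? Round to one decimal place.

14.1 Mbps

Budget: 2.5 GB = 20000.0 Mb.
Stream payload after overhead: 20000.0 / 1.04 = 19230.8 Mb.
22 min = 1320 s
Total bitrate budget: 19230.8 Mb / 1320 s = 14.569 Mbps.
Audio total: 224 + 120 + 128 = 472 kbps = 0.472 Mbps.
Video: 14.569 − 0.472 = 14.097 Mbps.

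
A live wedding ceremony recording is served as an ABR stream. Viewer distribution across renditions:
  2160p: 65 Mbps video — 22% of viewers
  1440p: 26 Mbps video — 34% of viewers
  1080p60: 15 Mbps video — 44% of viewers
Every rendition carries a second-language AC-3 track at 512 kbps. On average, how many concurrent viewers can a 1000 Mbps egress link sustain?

Audio: 512 kbps = 0.512 Mbps.
Average per-viewer bitrate: 0.22×65.512 + 0.34×26.512 + 0.44×15.512 = 30.252 Mbps.
1000 Mbps = 1,000 Mbps; 1,000 / 30.252 = 33.06 → 33.

33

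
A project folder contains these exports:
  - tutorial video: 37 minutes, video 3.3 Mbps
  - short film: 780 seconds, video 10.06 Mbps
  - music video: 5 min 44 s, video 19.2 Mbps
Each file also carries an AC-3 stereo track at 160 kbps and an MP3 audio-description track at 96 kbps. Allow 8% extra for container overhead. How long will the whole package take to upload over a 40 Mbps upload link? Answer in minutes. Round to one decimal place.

10.2 minutes

Audio total: 160 + 96 = 256 kbps = 0.256 Mbps.
tutorial video: 3.556 Mbps × 2220 s × 1.08 = 8525.9 Mb
short film: 10.316 Mbps × 780 s × 1.08 = 8690.2 Mb
music video: 19.456 Mbps × 344 s × 1.08 = 7228.3 Mb
Total: 24444.4 Mb = 3055.5 MB.
At 40 Mbps: 24444.4 / 40 = 611 s ≈ 10.2 minutes.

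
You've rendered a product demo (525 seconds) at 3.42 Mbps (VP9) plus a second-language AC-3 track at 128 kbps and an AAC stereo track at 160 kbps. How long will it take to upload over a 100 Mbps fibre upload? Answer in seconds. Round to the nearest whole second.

Audio total: 128 + 160 = 288 kbps = 0.288 Mbps.
Total bitrate: 3.708 Mbps.
File: 3.708 Mbps × 525 s = 1946.7 Mb.
At 100 Mbps: 1946.7 / 100 = 19.5 s ≈ 19.5 seconds.

19 seconds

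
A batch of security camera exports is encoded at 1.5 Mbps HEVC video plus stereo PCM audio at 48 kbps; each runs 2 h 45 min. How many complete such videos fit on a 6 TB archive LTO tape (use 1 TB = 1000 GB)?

3132

2 h 45 min = 165 min = 9900 s
Audio: 48 kbps = 0.048 Mbps.
Total bitrate: 1.548 Mbps.
Per item: 1.548 Mbps × 9900 s = 15,325 Mb = 1,916 MB.
Capacity: 6 TB = 48,000,000 Mb; 3132.10 items → 3132 complete.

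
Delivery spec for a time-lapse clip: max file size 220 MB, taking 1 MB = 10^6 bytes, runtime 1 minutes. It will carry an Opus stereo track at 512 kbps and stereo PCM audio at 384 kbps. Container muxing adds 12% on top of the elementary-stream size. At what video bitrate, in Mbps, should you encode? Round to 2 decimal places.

25.29 Mbps

Budget: 220 MB = 1760.0 Mb.
Stream payload after overhead: 1760.0 / 1.12 = 1571.4 Mb.
Total bitrate budget: 1571.4 Mb / 60 s = 26.190 Mbps.
Audio total: 512 + 384 = 896 kbps = 0.896 Mbps.
Video: 26.190 − 0.896 = 25.294 Mbps.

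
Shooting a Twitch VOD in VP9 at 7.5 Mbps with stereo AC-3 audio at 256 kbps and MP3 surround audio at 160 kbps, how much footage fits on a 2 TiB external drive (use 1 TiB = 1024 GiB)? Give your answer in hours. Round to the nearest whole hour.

617 hours

Audio total: 256 + 160 = 416 kbps = 0.416 Mbps.
Total bitrate: 7.5 + 0.416 = 7.916 Mbps.
Capacity: 2 TiB = 17,592,186 Mb.
Recording time: 17,592,186 / 7.916 = 2,222,358 s ≈ 617 hours.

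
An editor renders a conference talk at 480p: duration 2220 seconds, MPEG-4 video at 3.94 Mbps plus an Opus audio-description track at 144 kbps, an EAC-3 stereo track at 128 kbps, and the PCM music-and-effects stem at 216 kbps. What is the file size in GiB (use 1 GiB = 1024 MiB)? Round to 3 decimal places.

1.144 GiB

Audio total: 144 + 128 + 216 = 488 kbps = 0.488 Mbps.
Total bitrate: 3.94 + 0.488 = 4.428 Mbps.
Stream data: 4.428 Mbps × 2220 s = 9830.2 Mb.
9,830 Mb = 1,228,770,000 bytes ÷ 1,073,741,824 = 1.144 GiB.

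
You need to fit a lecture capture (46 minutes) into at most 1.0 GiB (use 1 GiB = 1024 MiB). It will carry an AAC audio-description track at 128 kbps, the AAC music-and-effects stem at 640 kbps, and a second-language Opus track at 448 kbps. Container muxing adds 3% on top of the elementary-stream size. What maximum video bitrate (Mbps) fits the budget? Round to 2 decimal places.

1.81 Mbps

Budget: 1.0 GiB = 8589.9 Mb.
Stream payload after overhead: 8589.9 / 1.03 = 8339.7 Mb.
46 min = 2760 s
Total bitrate budget: 8339.7 Mb / 2760 s = 3.022 Mbps.
Audio total: 128 + 640 + 448 = 1216 kbps = 1.216 Mbps.
Video: 3.022 − 1.216 = 1.806 Mbps.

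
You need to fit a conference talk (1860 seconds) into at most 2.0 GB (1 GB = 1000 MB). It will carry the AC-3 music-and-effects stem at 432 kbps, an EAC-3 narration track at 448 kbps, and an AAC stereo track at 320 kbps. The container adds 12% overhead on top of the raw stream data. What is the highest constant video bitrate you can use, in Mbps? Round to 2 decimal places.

6.48 Mbps

Budget: 2.0 GB = 16000.0 Mb.
Stream payload after overhead: 16000.0 / 1.12 = 14285.7 Mb.
Total bitrate budget: 14285.7 Mb / 1860 s = 7.680 Mbps.
Audio total: 432 + 448 + 320 = 1200 kbps = 1.200 Mbps.
Video: 7.680 − 1.200 = 6.480 Mbps.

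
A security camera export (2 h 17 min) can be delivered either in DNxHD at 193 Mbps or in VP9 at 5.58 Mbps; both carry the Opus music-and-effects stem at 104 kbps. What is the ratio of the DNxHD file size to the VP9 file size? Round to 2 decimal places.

2 h 17 min = 137 min = 8220 s
Audio: 104 kbps = 0.104 Mbps.
DNxHD: 193.104 Mbps × 8220 s = 1587314.9 Mb = 198.414 GB.
VP9: 5.684 Mbps × 8220 s = 46722.5 Mb = 5.840 GB.
Ratio: 198.414 / 5.840 = 33.973.

33.97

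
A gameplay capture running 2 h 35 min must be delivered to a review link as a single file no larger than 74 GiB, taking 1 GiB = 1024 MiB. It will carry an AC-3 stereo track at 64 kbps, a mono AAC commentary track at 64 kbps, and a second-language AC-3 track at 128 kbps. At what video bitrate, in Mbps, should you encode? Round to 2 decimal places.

Budget: 74 GiB = 635655.2 Mb.
2 h 35 min = 155 min = 9300 s
Total bitrate budget: 635655.2 Mb / 9300 s = 68.350 Mbps.
Audio total: 64 + 64 + 128 = 256 kbps = 0.256 Mbps.
Video: 68.350 − 0.256 = 68.094 Mbps.

68.09 Mbps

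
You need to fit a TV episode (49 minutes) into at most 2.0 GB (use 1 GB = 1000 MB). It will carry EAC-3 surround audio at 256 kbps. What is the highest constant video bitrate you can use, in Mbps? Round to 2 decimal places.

Budget: 2.0 GB = 16000.0 Mb.
49 min = 2940 s
Total bitrate budget: 16000.0 Mb / 2940 s = 5.442 Mbps.
Audio: 256 kbps = 0.256 Mbps.
Video: 5.442 − 0.256 = 5.186 Mbps.

5.19 Mbps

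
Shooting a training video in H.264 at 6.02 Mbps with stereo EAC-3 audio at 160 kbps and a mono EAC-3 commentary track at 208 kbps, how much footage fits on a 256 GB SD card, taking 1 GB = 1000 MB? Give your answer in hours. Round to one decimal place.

89.1 hours

Audio total: 160 + 208 = 368 kbps = 0.368 Mbps.
Total bitrate: 6.02 + 0.368 = 6.388 Mbps.
Capacity: 256 GB = 2,048,000 Mb.
Recording time: 2,048,000 / 6.388 = 320,601 s ≈ 89.1 hours.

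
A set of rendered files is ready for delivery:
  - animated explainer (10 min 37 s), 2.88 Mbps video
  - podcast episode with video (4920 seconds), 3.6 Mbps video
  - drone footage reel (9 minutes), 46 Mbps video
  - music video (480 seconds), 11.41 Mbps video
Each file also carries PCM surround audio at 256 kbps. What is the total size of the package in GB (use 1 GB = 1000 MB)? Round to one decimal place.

6.4 GB

Audio: 256 kbps = 0.256 Mbps.
animated explainer: 3.136 Mbps × 637 s = 1997.6 Mb
podcast episode with video: 3.856 Mbps × 4920 s = 18971.5 Mb
drone footage reel: 46.256 Mbps × 540 s = 24978.2 Mb
music video: 11.666 Mbps × 480 s = 5599.7 Mb
Total: 51547.1 Mb = 6443.4 MB.
= 6.443 GB.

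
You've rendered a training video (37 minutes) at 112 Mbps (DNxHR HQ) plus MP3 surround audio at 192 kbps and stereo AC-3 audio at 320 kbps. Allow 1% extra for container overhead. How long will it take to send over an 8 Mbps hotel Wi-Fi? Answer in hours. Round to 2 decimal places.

37 min = 2220 s
Audio total: 192 + 320 = 512 kbps = 0.512 Mbps.
Total bitrate: 112.512 Mbps.
File: 112.512 Mbps × 2220 s = 249776.6 Mb.
With 1% container overhead: ×1.01. → 252274.4 Mb.
At 8 Mbps: 252274.4 / 8 = 31534.3 s ≈ 8.76 hours.

8.76 hours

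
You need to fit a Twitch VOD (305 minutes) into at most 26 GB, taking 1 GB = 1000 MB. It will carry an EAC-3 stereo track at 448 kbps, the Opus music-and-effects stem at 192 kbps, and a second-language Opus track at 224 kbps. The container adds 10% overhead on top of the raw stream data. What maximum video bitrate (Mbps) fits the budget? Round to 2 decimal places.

9.47 Mbps

Budget: 26 GB = 208000.0 Mb.
Stream payload after overhead: 208000.0 / 1.10 = 189090.9 Mb.
305 min = 18300 s
Total bitrate budget: 189090.9 Mb / 18300 s = 10.333 Mbps.
Audio total: 448 + 192 + 224 = 864 kbps = 0.864 Mbps.
Video: 10.333 − 0.864 = 9.469 Mbps.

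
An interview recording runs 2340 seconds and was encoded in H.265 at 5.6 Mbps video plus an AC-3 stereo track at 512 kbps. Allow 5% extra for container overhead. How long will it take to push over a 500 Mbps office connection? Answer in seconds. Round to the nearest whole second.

30 seconds

Audio: 512 kbps = 0.512 Mbps.
Total bitrate: 6.112 Mbps.
File: 6.112 Mbps × 2340 s = 14302.1 Mb.
With 5% container overhead: ×1.05. → 15017.2 Mb.
At 500 Mbps: 15017.2 / 500 = 30.0 s ≈ 30 seconds.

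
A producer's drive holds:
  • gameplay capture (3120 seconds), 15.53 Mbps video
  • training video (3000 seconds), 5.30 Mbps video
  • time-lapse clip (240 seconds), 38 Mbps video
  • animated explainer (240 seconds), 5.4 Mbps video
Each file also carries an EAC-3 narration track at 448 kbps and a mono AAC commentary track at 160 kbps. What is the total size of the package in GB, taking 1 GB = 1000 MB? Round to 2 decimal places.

9.85 GB

Audio total: 448 + 160 = 608 kbps = 0.608 Mbps.
gameplay capture: 16.138 Mbps × 3120 s = 50350.6 Mb
training video: 5.908 Mbps × 3000 s = 17724.0 Mb
time-lapse clip: 38.608 Mbps × 240 s = 9265.9 Mb
animated explainer: 6.008 Mbps × 240 s = 1441.9 Mb
Total: 78782.4 Mb = 9847.8 MB.
= 9.848 GB.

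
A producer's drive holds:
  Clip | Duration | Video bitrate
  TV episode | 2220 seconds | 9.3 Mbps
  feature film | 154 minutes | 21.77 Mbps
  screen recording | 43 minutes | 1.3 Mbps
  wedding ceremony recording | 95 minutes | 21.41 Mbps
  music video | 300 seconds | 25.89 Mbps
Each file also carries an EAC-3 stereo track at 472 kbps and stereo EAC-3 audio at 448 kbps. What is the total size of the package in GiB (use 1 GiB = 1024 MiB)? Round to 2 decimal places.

43.47 GiB

Audio total: 472 + 448 = 920 kbps = 0.920 Mbps.
TV episode: 10.220 Mbps × 2220 s = 22688.4 Mb
feature film: 22.690 Mbps × 9240 s = 209655.6 Mb
screen recording: 2.220 Mbps × 2580 s = 5727.6 Mb
wedding ceremony recording: 22.330 Mbps × 5700 s = 127281.0 Mb
music video: 26.810 Mbps × 300 s = 8043.0 Mb
Total: 373395.6 Mb = 46674.4 MB.
= 43.47 GiB.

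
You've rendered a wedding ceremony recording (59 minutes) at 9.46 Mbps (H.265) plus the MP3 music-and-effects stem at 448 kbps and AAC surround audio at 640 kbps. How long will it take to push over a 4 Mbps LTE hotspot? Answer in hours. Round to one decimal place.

2.6 hours

59 min = 3540 s
Audio total: 448 + 640 = 1088 kbps = 1.088 Mbps.
Total bitrate: 10.548 Mbps.
File: 10.548 Mbps × 3540 s = 37339.9 Mb.
At 4 Mbps: 37339.9 / 4 = 9335.0 s ≈ 2.59 hours.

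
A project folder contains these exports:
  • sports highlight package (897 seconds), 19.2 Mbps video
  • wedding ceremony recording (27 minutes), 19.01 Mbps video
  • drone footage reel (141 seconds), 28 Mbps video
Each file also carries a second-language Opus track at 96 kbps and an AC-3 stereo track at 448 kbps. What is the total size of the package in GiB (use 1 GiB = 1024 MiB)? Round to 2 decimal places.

6.22 GiB

Audio total: 96 + 448 = 544 kbps = 0.544 Mbps.
sports highlight package: 19.744 Mbps × 897 s = 17710.4 Mb
wedding ceremony recording: 19.554 Mbps × 1620 s = 31677.5 Mb
drone footage reel: 28.544 Mbps × 141 s = 4024.7 Mb
Total: 53412.6 Mb = 6676.6 MB.
= 6.218 GiB.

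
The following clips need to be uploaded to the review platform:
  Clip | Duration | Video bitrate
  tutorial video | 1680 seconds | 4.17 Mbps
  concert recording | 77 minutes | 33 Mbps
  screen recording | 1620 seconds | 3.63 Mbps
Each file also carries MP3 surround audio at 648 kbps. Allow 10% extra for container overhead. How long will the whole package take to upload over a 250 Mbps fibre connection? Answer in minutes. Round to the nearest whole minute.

Audio: 648 kbps = 0.648 Mbps.
tutorial video: 4.818 Mbps × 1680 s × 1.10 = 8903.7 Mb
concert recording: 33.648 Mbps × 4620 s × 1.10 = 170999.1 Mb
screen recording: 4.278 Mbps × 1620 s × 1.10 = 7623.4 Mb
Total: 187526.2 Mb = 23440.8 MB.
At 250 Mbps: 187526.2 / 250 = 750 s ≈ 12.5 minutes.

13 minutes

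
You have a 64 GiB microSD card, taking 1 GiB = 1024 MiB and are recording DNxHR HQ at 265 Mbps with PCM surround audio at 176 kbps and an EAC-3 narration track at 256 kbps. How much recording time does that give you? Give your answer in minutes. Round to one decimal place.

Audio total: 176 + 256 = 432 kbps = 0.432 Mbps.
Total bitrate: 265 + 0.432 = 265.432 Mbps.
Capacity: 64 GiB = 549,756 Mb.
Recording time: 549,756 / 265.432 = 2,071 s ≈ 34.5 minutes.

34.5 minutes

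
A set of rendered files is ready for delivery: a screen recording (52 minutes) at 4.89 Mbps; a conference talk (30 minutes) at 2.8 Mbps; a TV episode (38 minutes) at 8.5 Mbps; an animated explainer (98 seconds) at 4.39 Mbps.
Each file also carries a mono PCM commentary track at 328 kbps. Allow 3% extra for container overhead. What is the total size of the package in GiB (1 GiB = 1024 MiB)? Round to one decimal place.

Audio: 328 kbps = 0.328 Mbps.
screen recording: 5.218 Mbps × 3120 s × 1.03 = 16768.6 Mb
conference talk: 3.128 Mbps × 1800 s × 1.03 = 5799.3 Mb
TV episode: 8.828 Mbps × 2280 s × 1.03 = 20731.7 Mb
animated explainer: 4.718 Mbps × 98 s × 1.03 = 476.2 Mb
Total: 43775.8 Mb = 5472.0 MB.
= 5.096 GiB.

5.1 GiB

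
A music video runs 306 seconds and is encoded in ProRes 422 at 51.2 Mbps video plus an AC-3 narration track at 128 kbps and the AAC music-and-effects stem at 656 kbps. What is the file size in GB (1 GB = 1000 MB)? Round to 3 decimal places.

1.988 GB

Audio total: 128 + 656 = 784 kbps = 0.784 Mbps.
Total bitrate: 51.2 + 0.784 = 51.984 Mbps.
Stream data: 51.984 Mbps × 306 s = 15907.1 Mb.
15,907 Mb ÷ 8 = 1,988 MB → 1.988 GB.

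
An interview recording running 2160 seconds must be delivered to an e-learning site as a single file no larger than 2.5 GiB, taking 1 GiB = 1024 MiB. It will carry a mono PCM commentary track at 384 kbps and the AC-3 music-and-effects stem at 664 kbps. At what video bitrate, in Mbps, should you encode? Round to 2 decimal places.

8.89 Mbps

Budget: 2.5 GiB = 21474.8 Mb.
Total bitrate budget: 21474.8 Mb / 2160 s = 9.942 Mbps.
Audio total: 384 + 664 = 1048 kbps = 1.048 Mbps.
Video: 9.942 − 1.048 = 8.894 Mbps.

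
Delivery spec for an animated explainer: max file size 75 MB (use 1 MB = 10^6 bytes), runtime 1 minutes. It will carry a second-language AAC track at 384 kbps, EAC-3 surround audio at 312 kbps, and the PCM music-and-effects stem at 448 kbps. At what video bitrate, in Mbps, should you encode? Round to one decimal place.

Budget: 75 MB = 600.0 Mb.
Total bitrate budget: 600.0 Mb / 60 s = 10.000 Mbps.
Audio total: 384 + 312 + 448 = 1144 kbps = 1.144 Mbps.
Video: 10.000 − 1.144 = 8.856 Mbps.

8.9 Mbps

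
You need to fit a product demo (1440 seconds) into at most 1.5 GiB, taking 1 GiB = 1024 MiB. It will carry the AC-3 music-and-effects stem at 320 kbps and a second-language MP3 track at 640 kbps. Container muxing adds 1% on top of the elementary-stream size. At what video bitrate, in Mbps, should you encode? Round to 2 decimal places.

7.90 Mbps

Budget: 1.5 GiB = 12884.9 Mb.
Stream payload after overhead: 12884.9 / 1.01 = 12757.3 Mb.
Total bitrate budget: 12757.3 Mb / 1440 s = 8.859 Mbps.
Audio total: 320 + 640 = 960 kbps = 0.960 Mbps.
Video: 8.859 − 0.960 = 7.899 Mbps.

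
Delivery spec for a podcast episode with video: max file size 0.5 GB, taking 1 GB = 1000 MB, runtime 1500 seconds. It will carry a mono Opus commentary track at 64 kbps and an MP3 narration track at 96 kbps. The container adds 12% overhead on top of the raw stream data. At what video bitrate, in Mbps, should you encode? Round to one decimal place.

Budget: 0.5 GB = 4000.0 Mb.
Stream payload after overhead: 4000.0 / 1.12 = 3571.4 Mb.
Total bitrate budget: 3571.4 Mb / 1500 s = 2.381 Mbps.
Audio total: 64 + 96 = 160 kbps = 0.160 Mbps.
Video: 2.381 − 0.160 = 2.221 Mbps.

2.2 Mbps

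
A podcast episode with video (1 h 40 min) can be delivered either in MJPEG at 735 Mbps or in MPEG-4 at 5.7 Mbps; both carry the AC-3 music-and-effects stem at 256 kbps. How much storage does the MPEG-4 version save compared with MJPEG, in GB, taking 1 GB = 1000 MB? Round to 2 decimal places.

1 h 40 min = 100 min = 6000 s
Audio: 256 kbps = 0.256 Mbps.
MJPEG: 735.256 Mbps × 6000 s = 4411536.0 Mb = 551.442 GB.
MPEG-4: 5.956 Mbps × 6000 s = 35736.0 Mb = 4.467 GB.
Saving: 551.442 − 4.467 = 546.975 GB.

546.98 GB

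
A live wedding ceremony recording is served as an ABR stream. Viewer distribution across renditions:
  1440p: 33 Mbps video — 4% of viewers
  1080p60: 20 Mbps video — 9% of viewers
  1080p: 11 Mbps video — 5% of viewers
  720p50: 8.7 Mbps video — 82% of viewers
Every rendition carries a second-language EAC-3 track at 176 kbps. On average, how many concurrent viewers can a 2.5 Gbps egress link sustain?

227

Audio: 176 kbps = 0.176 Mbps.
Average per-viewer bitrate: 0.04×33.176 + 0.09×20.176 + 0.05×11.176 + 0.82×8.876 = 10.980 Mbps.
2.5 Gbps = 2,500 Mbps; 2,500 / 10.980 = 227.69 → 227.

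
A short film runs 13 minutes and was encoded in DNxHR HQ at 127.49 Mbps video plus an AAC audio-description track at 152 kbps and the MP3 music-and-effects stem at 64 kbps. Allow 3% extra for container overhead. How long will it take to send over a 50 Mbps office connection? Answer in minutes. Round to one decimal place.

13 min = 780 s
Audio total: 152 + 64 = 216 kbps = 0.216 Mbps.
Total bitrate: 127.706 Mbps.
File: 127.706 Mbps × 780 s = 99610.7 Mb.
With 3% container overhead: ×1.03. → 102599.0 Mb.
At 50 Mbps: 102599.0 / 50 = 2052.0 s ≈ 34.2 minutes.

34.2 minutes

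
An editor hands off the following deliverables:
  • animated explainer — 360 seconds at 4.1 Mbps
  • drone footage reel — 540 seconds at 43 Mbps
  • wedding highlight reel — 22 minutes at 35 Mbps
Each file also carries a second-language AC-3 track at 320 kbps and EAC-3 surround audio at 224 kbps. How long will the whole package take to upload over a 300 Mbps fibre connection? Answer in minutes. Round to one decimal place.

Audio total: 320 + 224 = 544 kbps = 0.544 Mbps.
animated explainer: 4.644 Mbps × 360 s = 1671.8 Mb
drone footage reel: 43.544 Mbps × 540 s = 23513.8 Mb
wedding highlight reel: 35.544 Mbps × 1320 s = 46918.1 Mb
Total: 72103.7 Mb = 9013.0 MB.
At 300 Mbps: 72103.7 / 300 = 240 s ≈ 4.01 minutes.

4.0 minutes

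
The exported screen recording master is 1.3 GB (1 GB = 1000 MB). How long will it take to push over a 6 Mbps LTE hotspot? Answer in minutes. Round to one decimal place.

28.9 minutes

File: 1.3 GB = 10400.0 Mb.
At 6 Mbps: 10400.0 / 6 = 1733.3 s ≈ 28.9 minutes.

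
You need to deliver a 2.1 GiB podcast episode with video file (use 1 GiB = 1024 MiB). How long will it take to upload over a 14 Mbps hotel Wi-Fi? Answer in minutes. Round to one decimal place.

21.5 minutes

File: 2.1 GiB = 18038.9 Mb.
At 14 Mbps: 18038.9 / 14 = 1288.5 s ≈ 21.5 minutes.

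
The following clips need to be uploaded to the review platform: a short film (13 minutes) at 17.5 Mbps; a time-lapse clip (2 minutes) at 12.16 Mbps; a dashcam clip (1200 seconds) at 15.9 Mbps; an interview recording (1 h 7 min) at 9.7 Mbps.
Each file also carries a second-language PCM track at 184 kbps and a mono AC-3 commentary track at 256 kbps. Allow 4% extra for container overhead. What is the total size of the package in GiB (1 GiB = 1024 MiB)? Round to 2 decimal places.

Audio total: 184 + 256 = 440 kbps = 0.440 Mbps.
short film: 17.940 Mbps × 780 s × 1.04 = 14552.9 Mb
time-lapse clip: 12.600 Mbps × 120 s × 1.04 = 1572.5 Mb
dashcam clip: 16.340 Mbps × 1200 s × 1.04 = 20392.3 Mb
interview recording: 10.140 Mbps × 4020 s × 1.04 = 42393.3 Mb
Total: 78911.0 Mb = 9863.9 MB.
= 9.186 GiB.

9.19 GiB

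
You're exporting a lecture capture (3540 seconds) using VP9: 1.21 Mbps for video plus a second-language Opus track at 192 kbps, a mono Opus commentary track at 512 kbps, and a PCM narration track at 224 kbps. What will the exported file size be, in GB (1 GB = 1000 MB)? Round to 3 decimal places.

0.946 GB

Audio total: 192 + 512 + 224 = 928 kbps = 0.928 Mbps.
Total bitrate: 1.21 + 0.928 = 2.138 Mbps.
Stream data: 2.138 Mbps × 3540 s = 7568.5 Mb.
7,569 Mb ÷ 8 = 946.1 MB → 0.9461 GB.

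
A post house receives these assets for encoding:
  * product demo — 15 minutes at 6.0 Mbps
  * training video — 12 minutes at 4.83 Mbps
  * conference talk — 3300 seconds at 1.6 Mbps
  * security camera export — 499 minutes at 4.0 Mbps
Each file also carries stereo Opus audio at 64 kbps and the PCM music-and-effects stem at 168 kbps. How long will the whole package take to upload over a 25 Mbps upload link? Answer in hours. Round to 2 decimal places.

1.58 hours

Audio total: 64 + 168 = 232 kbps = 0.232 Mbps.
product demo: 6.232 Mbps × 900 s = 5608.8 Mb
training video: 5.062 Mbps × 720 s = 3644.6 Mb
conference talk: 1.832 Mbps × 3300 s = 6045.6 Mb
security camera export: 4.232 Mbps × 29940 s = 126706.1 Mb
Total: 142005.1 Mb = 17750.6 MB.
At 25 Mbps: 142005.1 / 25 = 5680 s ≈ 1.58 hours.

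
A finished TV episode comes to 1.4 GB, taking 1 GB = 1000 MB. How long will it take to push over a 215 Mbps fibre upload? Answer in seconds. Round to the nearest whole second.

File: 1.4 GB = 11200.0 Mb.
At 215 Mbps: 11200.0 / 215 = 52.1 s ≈ 52.1 seconds.

52 seconds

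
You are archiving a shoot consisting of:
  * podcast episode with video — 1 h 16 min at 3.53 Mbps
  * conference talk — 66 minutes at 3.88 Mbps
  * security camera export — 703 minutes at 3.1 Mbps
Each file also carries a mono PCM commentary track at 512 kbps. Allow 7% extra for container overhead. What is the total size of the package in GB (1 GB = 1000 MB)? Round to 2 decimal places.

25.17 GB

Audio: 512 kbps = 0.512 Mbps.
podcast episode with video: 4.042 Mbps × 4560 s × 1.07 = 19721.7 Mb
conference talk: 4.392 Mbps × 3960 s × 1.07 = 18609.8 Mb
security camera export: 3.612 Mbps × 42180 s × 1.07 = 163019.0 Mb
Total: 201350.5 Mb = 25168.8 MB.
= 25.17 GB.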